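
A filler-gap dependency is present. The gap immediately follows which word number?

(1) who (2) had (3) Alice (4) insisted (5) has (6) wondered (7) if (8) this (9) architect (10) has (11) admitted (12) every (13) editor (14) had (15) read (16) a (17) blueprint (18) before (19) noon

The displaced element is "who" (word 1).
It is linked across 1 clause boundary (Ø).
It functions as the subject of "wondered", so the gap sits immediately after word 4 ("insisted").
Base order: Alice had insisted who has wondered if this architect has admitted every editor had read a blueprint before noon.

4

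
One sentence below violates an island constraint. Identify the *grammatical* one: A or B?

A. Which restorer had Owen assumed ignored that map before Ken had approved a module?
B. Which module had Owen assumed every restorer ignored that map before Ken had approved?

A

In B, the wh-phrase is extracted from inside an adjunct island (introduced by "before"), which blocks movement.
In A, the extraction path crosses only that-complement boundaries, which are transparent.
So A is grammatical.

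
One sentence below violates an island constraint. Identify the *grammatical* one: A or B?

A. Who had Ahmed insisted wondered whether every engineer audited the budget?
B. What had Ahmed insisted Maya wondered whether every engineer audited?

A

In B, the wh-phrase is extracted from inside a wh-island (introduced by "whether"), which blocks movement.
In A, the extraction path crosses only that-complement boundaries, which are transparent.
So A is grammatical.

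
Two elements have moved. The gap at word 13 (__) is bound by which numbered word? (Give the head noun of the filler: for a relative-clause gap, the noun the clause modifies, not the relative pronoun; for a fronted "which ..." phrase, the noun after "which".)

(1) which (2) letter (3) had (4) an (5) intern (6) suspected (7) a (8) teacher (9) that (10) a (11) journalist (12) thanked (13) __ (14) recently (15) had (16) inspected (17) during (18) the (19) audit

8

The marked gap is inside the relative clause, the direct object of "thanked".
Its filler is the head noun "teacher" (via "that"), at word 8.
(The other dependency links word 2 to a gap after word 16.)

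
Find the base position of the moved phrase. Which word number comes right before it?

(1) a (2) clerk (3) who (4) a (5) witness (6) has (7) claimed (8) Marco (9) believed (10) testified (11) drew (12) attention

9

The displaced element is "a clerk" (word 2).
It is linked across 2 clause boundaries (Ø → Ø).
It functions as the subject of "testified", so the gap sits immediately after word 9 ("believed").
Base order: A witness has claimed Marco believed a clerk testified.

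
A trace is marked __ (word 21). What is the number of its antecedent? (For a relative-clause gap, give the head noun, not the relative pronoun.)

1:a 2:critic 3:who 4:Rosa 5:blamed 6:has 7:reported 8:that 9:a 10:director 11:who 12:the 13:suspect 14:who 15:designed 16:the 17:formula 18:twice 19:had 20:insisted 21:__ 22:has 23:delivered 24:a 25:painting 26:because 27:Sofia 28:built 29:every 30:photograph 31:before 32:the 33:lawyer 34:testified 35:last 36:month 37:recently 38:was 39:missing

The gap at 21 is the subject of "delivered", inside a relative clause.
The relative pronoun is "who" (word 11); it is bound by the head noun immediately before it.
Its filler is the head noun "director", at word 10.

10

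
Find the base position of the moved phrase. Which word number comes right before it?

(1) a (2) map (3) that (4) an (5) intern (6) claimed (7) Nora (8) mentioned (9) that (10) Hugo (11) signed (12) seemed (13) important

11

The displaced element is "a map" (word 2).
It is linked across 2 clause boundaries (Ø → that).
It functions as the direct object of "signed", so the gap sits immediately after word 11 ("signed").
Base order: An intern claimed Nora mentioned that Hugo signed a map.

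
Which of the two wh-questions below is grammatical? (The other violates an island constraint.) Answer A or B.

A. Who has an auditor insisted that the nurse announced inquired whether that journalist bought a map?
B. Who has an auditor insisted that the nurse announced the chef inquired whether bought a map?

A

In B, the wh-phrase is extracted from inside a wh-island (introduced by "whether"), which blocks movement.
In A, the extraction path crosses only that-complement boundaries, which are transparent.
So A is grammatical.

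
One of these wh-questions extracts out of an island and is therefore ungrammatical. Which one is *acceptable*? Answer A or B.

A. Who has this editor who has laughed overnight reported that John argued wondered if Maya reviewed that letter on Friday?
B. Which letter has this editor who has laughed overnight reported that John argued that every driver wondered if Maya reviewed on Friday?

A

In B, the wh-phrase is extracted from inside a wh-island (introduced by "if"), which blocks movement.
In A, the extraction path crosses only that-complement boundaries, which are transparent.
So A is grammatical.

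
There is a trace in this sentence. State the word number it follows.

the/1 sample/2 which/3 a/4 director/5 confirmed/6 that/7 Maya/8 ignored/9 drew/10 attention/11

9

The displaced element is "the sample" (word 2).
It is linked across 1 clause boundary (that).
It functions as the direct object of "ignored", so the gap sits immediately after word 9 ("ignored").
Base order: A director confirmed that Maya ignored the sample.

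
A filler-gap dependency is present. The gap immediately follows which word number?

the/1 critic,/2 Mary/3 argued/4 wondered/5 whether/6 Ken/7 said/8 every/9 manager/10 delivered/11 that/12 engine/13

The displaced element is "the critic" (word 2).
It is linked across 1 clause boundary (Ø).
It functions as the subject of "wondered", so the gap sits immediately after word 4 ("argued").
Base order: Mary argued the critic wondered whether Ken said every manager delivered that engine.

4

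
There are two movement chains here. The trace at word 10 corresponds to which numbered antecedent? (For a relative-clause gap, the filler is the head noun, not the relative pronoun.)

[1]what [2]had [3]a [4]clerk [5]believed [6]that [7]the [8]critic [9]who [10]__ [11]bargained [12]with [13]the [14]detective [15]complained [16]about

8

The marked gap is inside the relative clause, the subject of "bargained".
Its filler is the head noun "critic" (via "who"), at word 8.
(The other dependency links word 1 to a gap after word 16.)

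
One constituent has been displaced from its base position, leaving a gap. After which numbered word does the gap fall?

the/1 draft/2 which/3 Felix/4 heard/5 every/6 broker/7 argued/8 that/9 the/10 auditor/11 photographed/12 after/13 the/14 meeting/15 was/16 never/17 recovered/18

12

The displaced element is "the draft" (word 2).
It is linked across 2 clause boundaries (Ø → that).
It functions as the direct object of "photographed", so the gap sits immediately after word 12 ("photographed").
Base order: Felix heard every broker argued that the auditor photographed the draft after the meeting.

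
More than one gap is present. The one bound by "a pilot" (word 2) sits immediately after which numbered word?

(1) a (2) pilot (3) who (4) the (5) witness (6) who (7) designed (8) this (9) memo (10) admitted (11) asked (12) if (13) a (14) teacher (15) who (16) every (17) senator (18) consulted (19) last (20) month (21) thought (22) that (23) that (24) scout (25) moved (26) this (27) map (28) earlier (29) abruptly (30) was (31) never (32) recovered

10

The displaced element is "a pilot" (word 2).
It is linked across 1 clause boundary (Ø).
It functions as the subject of "asked", so the gap sits immediately after word 10 ("admitted").
Base order: The witness who designed this memo admitted that a pilot asked if a teacher who every senator consulted last month thought that that scout moved this map earlier abruptly.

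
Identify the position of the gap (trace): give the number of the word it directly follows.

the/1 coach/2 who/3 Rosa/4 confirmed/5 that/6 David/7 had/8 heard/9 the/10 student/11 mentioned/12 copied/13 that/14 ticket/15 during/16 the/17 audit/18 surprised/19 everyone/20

The displaced element is "the coach" (word 2).
It is linked across 3 clause boundaries (that → Ø → Ø).
It functions as the subject of "copied", so the gap sits immediately after word 12 ("mentioned").
Base order: Rosa confirmed that David had heard the student mentioned that the coach copied that ticket during the audit.

12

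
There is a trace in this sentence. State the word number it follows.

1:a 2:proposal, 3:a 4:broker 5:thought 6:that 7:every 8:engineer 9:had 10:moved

The displaced element is "a proposal" (word 2).
It is linked across 1 clause boundary (that).
It functions as the direct object of "moved", so the gap sits immediately after word 10 ("moved").
Base order: A broker thought that every engineer had moved a proposal.

10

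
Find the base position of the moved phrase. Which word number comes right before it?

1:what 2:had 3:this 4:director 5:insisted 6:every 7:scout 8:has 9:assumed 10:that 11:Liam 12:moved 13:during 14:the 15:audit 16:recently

The displaced element is "what" (word 1).
It is linked across 2 clause boundaries (Ø → that).
It functions as the direct object of "moved", so the gap sits immediately after word 12 ("moved").
Base order: This director had insisted every scout has assumed that Liam moved what during the audit recently.

12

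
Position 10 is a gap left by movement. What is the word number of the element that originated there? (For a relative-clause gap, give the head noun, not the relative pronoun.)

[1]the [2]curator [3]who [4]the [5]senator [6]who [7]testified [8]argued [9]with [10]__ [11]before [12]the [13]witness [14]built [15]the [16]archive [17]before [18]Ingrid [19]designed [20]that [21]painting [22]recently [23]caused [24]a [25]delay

The gap at 10 is the prepositional object of "argued", inside a relative clause.
The relative pronoun is "who" (word 3); it is bound by the head noun immediately before it.
Its filler is the head noun "curator", at word 2.

2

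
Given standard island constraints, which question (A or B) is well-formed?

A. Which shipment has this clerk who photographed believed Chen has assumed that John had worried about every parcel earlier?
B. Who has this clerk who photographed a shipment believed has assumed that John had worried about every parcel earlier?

In A, the wh-phrase is extracted from inside a complex-NP island (relative clause) (introduced by "who"), which blocks movement.
In B, the extraction path crosses only that-complement boundaries, which are transparent.
So B is grammatical.

B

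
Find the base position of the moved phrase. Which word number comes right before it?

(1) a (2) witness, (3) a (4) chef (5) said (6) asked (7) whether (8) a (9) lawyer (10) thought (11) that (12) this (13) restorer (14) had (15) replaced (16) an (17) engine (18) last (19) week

The displaced element is "a witness" (word 2).
It is linked across 1 clause boundary (Ø).
It functions as the subject of "asked", so the gap sits immediately after word 5 ("said").
Base order: A chef said that a witness asked whether a lawyer thought that this restorer had replaced an engine last week.

5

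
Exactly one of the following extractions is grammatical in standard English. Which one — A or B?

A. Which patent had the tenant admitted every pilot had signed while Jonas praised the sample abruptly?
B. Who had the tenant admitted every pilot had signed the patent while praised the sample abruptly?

In B, the wh-phrase is extracted from inside an adjunct island (introduced by "while"), which blocks movement.
In A, the extraction path crosses only that-complement boundaries, which are transparent.
So A is grammatical.

A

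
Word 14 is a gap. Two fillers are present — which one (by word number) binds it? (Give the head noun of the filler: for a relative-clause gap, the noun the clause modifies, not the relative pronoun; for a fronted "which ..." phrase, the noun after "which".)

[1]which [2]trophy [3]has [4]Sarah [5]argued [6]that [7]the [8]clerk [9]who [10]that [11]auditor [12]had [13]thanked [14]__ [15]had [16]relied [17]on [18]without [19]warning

8

The marked gap is inside the relative clause, the direct object of "thanked".
Its filler is the head noun "clerk" (via "who"), at word 8.
(The other dependency links word 2 to a gap after word 17.)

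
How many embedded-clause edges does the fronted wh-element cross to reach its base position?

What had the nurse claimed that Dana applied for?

1

"what" is extracted from the PP object of "applied".
Boundaries crossed, outermost first: [that] — 1 in total.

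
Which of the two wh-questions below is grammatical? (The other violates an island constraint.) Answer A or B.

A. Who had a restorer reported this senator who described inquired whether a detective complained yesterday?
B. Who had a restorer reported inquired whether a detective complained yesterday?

B

In A, the wh-phrase is extracted from inside a complex-NP island (relative clause) (introduced by "who"), which blocks movement.
In B, the extraction path crosses only that-complement boundaries, which are transparent.
So B is grammatical.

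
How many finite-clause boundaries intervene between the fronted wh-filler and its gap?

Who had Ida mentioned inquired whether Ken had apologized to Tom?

"who" is extracted from the subject of "inquired".
Boundaries crossed, outermost first: [Ø] — 1 in total.

1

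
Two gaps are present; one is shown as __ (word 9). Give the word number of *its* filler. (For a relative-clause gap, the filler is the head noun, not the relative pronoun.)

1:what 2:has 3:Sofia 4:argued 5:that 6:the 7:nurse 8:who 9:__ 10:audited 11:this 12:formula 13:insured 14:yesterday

7

The marked gap is inside the relative clause, the subject of "audited".
Its filler is the head noun "nurse" (via "who"), at word 7.
(The other dependency links word 1 to a gap after word 13.)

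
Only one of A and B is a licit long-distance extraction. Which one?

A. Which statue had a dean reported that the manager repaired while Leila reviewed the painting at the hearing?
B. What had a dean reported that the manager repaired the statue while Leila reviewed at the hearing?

A

In B, the wh-phrase is extracted from inside an adjunct island (introduced by "while"), which blocks movement.
In A, the extraction path crosses only that-complement boundaries, which are transparent.
So A is grammatical.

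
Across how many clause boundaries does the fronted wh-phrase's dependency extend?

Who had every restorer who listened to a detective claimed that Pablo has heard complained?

2

"who" is extracted from the subject of "complained".
Boundaries crossed, outermost first: [that], [Ø] — 2 in total.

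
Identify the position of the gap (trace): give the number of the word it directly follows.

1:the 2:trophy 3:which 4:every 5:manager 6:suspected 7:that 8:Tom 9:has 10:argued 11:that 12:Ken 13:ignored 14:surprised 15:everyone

The displaced element is "the trophy" (word 2).
It is linked across 2 clause boundaries (that → that).
It functions as the direct object of "ignored", so the gap sits immediately after word 13 ("ignored").
Base order: Every manager suspected that Tom has argued that Ken ignored the trophy.

13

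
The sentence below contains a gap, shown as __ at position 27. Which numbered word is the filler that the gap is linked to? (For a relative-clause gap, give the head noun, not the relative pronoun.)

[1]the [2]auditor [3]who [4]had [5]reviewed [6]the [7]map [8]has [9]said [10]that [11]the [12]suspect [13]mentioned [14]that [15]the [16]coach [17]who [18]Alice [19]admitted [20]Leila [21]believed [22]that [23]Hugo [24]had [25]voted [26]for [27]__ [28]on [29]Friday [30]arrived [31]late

The gap at 27 is the prepositional object of "voted", inside a relative clause.
The relative pronoun is "who" (word 17); it is bound by the head noun immediately before it.
Its filler is the head noun "coach", at word 16.

16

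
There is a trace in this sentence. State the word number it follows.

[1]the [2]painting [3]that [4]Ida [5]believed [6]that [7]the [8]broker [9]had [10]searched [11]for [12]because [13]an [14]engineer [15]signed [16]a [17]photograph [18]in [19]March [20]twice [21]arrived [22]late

11

The displaced element is "the painting" (word 2).
It is linked across 1 clause boundary (that).
It functions as the object of the preposition "for" of "searched", so the gap sits immediately after word 11 ("for").
Base order: Ida believed that the broker had searched for the painting because an engineer signed a photograph in March twice.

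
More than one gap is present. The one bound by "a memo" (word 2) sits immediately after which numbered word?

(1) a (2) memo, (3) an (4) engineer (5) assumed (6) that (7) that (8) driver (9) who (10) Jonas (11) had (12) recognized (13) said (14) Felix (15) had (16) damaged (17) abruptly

16

The displaced element is "a memo" (word 2).
It is linked across 2 clause boundaries (that → Ø).
It functions as the direct object of "damaged", so the gap sits immediately after word 16 ("damaged").
Base order: An engineer assumed that that driver who Jonas had recognized said Felix had damaged a memo abruptly.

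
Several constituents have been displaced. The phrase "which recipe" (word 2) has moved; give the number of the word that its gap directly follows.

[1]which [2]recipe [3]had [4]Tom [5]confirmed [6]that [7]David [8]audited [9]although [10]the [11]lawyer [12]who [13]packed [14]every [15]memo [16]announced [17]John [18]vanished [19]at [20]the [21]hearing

The displaced element is "which recipe" (word 2).
It is linked across 1 clause boundary (that).
It functions as the direct object of "audited", so the gap sits immediately after word 8 ("audited").
Base order: Tom had confirmed that David audited which recipe although the lawyer who packed every memo announced John vanished at the hearing.

8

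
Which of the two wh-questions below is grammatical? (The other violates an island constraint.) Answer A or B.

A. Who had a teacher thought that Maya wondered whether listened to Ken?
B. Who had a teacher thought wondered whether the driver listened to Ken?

In A, the wh-phrase is extracted from inside a wh-island (introduced by "whether"), which blocks movement.
In B, the extraction path crosses only that-complement boundaries, which are transparent.
So B is grammatical.

B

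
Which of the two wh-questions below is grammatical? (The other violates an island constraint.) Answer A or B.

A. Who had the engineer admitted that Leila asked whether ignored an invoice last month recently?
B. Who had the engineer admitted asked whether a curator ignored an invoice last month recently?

In A, the wh-phrase is extracted from inside a wh-island (introduced by "whether"), which blocks movement.
In B, the extraction path crosses only that-complement boundaries, which are transparent.
So B is grammatical.

B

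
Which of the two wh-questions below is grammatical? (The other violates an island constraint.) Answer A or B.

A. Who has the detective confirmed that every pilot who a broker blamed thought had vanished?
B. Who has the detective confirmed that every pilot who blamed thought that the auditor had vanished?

A

In B, the wh-phrase is extracted from inside a complex-NP island (relative clause) (introduced by "who"), which blocks movement.
In A, the extraction path crosses only that-complement boundaries, which are transparent.
So A is grammatical.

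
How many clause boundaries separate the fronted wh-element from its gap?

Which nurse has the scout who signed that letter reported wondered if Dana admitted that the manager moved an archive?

"which nurse" is extracted from the subject of "wondered".
Boundaries crossed, outermost first: [Ø] — 1 in total.

1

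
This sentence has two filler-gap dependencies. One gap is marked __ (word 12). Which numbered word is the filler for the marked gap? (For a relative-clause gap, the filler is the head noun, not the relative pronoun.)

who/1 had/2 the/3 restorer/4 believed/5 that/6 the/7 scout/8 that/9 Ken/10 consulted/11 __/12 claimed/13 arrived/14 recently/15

The marked gap is inside the relative clause, the direct object of "consulted".
Its filler is the head noun "scout" (via "that"), at word 8.
(The other dependency links word 1 to a gap after word 13.)

8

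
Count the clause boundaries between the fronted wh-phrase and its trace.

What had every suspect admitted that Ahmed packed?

"what" is extracted from the object of "packed".
Boundaries crossed, outermost first: [that] — 1 in total.

1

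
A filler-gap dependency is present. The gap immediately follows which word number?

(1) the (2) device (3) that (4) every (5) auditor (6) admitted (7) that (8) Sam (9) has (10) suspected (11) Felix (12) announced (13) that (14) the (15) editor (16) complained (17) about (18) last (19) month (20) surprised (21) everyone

The displaced element is "the device" (word 2).
It is linked across 3 clause boundaries (that → Ø → that).
It functions as the object of the preposition "about" of "complained", so the gap sits immediately after word 17 ("about").
Base order: Every auditor admitted that Sam has suspected Felix announced that the editor complained about the device last month.

17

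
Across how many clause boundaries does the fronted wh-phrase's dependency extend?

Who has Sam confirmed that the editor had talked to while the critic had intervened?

"who" is extracted from the PP object of "talked".
Boundaries crossed, outermost first: [that] — 1 in total.

1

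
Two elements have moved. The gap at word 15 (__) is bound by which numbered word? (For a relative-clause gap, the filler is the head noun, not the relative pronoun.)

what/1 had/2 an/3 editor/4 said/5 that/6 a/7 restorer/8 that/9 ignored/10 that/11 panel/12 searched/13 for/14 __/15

The marked gap is the object of the preposition "for" of "searched".
Its filler is the fronted wh-phrase "what", at word 1.
(The other dependency links word 8 to a gap after word 9.)

1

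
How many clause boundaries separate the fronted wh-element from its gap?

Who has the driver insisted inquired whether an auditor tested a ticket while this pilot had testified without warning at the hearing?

1

"who" is extracted from the subject of "inquired".
Boundaries crossed, outermost first: [Ø] — 1 in total.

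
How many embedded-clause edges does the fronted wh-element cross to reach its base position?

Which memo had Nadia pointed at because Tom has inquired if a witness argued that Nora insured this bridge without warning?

0

"which memo" originates inside the matrix clause — no clause boundary is crossed.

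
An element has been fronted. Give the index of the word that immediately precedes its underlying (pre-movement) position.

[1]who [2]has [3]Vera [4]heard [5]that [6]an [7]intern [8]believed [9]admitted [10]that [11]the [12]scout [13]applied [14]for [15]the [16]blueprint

The displaced element is "who" (word 1).
It is linked across 2 clause boundaries (that → Ø).
It functions as the subject of "admitted", so the gap sits immediately after word 8 ("believed").
Base order: Vera has heard that an intern believed who admitted that the scout applied for the blueprint.

8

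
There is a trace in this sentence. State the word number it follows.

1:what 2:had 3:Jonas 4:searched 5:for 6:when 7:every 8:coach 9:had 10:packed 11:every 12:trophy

5

The displaced element is "what" (word 1).
It functions as the object of the preposition "for" of "searched", so the gap sits immediately after word 5 ("for").
Base order: Jonas had searched for what when every coach had packed every trophy.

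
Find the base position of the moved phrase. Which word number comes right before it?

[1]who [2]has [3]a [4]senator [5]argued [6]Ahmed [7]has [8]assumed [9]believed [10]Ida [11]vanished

The displaced element is "who" (word 1).
It is linked across 2 clause boundaries (Ø → Ø).
It functions as the subject of "believed", so the gap sits immediately after word 8 ("assumed").
Base order: A senator has argued Ahmed has assumed that who believed Ida vanished.

8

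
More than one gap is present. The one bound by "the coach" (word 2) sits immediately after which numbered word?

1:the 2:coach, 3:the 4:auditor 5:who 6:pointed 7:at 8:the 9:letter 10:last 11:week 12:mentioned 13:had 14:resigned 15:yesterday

12

The displaced element is "the coach" (word 2).
It is linked across 1 clause boundary (Ø).
It functions as the subject of "resigned", so the gap sits immediately after word 12 ("mentioned").
Base order: The auditor who pointed at the letter last week mentioned that the coach had resigned yesterday.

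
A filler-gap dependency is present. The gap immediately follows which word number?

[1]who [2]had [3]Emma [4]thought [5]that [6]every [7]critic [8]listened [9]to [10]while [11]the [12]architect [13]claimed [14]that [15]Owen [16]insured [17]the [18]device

The displaced element is "who" (word 1).
It is linked across 1 clause boundary (that).
It functions as the object of the preposition "to" of "listened", so the gap sits immediately after word 9 ("to").
Base order: Emma had thought that every critic listened to who while the architect claimed that Owen insured the device.

9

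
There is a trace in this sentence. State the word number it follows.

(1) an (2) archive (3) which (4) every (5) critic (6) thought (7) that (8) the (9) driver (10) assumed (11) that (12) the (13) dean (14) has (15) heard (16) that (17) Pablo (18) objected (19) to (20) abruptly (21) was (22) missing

The displaced element is "an archive" (word 2).
It is linked across 3 clause boundaries (that → that → that).
It functions as the object of the preposition "to" of "objected", so the gap sits immediately after word 19 ("to").
Base order: Every critic thought that the driver assumed that the dean has heard that Pablo objected to an archive abruptly.

19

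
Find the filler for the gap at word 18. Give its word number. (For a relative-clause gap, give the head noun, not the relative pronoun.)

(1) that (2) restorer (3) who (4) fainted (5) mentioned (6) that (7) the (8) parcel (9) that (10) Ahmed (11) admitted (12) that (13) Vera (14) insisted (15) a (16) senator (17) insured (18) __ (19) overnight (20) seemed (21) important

The gap at 18 is the object of "insured", inside a relative clause.
The relative pronoun is "that" (word 9); it is bound by the head noun immediately before it.
Its filler is the head noun "parcel", at word 8.

8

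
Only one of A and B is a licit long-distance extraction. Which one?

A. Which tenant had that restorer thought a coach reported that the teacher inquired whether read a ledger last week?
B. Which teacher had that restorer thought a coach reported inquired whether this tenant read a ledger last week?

B

In A, the wh-phrase is extracted from inside a wh-island (introduced by "whether"), which blocks movement.
In B, the extraction path crosses only that-complement boundaries, which are transparent.
So B is grammatical.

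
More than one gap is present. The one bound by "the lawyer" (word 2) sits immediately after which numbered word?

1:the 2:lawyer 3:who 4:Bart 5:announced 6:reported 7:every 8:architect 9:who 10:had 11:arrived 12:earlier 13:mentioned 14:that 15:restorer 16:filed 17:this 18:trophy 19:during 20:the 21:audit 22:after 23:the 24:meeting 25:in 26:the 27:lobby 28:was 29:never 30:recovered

5

The displaced element is "the lawyer" (word 2).
It is linked across 1 clause boundary (Ø).
It functions as the subject of "reported", so the gap sits immediately after word 5 ("announced").
Base order: Bart announced the lawyer reported every architect who had arrived earlier mentioned that restorer filed this trophy during the audit after the meeting in the lobby.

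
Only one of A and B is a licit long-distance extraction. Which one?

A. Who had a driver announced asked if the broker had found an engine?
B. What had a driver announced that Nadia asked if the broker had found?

In B, the wh-phrase is extracted from inside a wh-island (introduced by "if"), which blocks movement.
In A, the extraction path crosses only that-complement boundaries, which are transparent.
So A is grammatical.

A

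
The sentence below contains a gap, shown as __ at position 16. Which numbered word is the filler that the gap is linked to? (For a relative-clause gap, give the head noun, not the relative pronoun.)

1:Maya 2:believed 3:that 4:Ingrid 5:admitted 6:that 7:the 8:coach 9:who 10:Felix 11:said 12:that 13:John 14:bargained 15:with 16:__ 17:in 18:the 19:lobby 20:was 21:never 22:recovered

The gap at 16 is the prepositional object of "bargained", inside a relative clause.
The relative pronoun is "who" (word 9); it is bound by the head noun immediately before it.
Its filler is the head noun "coach", at word 8.

8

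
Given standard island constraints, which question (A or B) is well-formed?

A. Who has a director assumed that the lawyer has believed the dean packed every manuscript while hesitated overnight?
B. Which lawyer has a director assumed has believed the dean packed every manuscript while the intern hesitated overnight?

B

In A, the wh-phrase is extracted from inside an adjunct island (introduced by "while"), which blocks movement.
In B, the extraction path crosses only that-complement boundaries, which are transparent.
So B is grammatical.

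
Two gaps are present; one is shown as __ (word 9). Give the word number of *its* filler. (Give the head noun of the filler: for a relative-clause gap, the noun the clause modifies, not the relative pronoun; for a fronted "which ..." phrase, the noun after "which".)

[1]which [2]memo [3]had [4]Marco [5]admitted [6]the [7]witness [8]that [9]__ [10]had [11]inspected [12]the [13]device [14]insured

7

The marked gap is inside the relative clause, the subject of "inspected".
Its filler is the head noun "witness" (via "that"), at word 7.
(The other dependency links word 2 to a gap after word 14.)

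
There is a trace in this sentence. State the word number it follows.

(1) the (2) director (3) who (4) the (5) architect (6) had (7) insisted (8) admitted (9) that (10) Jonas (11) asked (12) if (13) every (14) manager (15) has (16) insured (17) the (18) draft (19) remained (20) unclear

7

The displaced element is "the director" (word 2).
It is linked across 1 clause boundary (Ø).
It functions as the subject of "admitted", so the gap sits immediately after word 7 ("insisted").
Base order: The architect had insisted that the director admitted that Jonas asked if every manager has insured the draft.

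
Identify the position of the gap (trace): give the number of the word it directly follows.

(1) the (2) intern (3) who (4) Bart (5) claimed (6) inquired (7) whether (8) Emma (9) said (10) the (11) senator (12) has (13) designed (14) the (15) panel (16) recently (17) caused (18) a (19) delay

The displaced element is "the intern" (word 2).
It is linked across 1 clause boundary (Ø).
It functions as the subject of "inquired", so the gap sits immediately after word 5 ("claimed").
Base order: Bart claimed that the intern inquired whether Emma said the senator has designed the panel recently.

5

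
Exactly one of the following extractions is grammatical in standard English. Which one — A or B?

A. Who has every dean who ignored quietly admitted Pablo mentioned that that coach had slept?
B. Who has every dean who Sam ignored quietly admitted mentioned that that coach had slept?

B

In A, the wh-phrase is extracted from inside a complex-NP island (relative clause) (introduced by "who"), which blocks movement.
In B, the extraction path crosses only that-complement boundaries, which are transparent.
So B is grammatical.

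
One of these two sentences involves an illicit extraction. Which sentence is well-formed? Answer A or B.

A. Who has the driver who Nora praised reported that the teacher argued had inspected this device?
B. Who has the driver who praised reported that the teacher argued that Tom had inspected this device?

A

In B, the wh-phrase is extracted from inside a complex-NP island (relative clause) (introduced by "who"), which blocks movement.
In A, the extraction path crosses only that-complement boundaries, which are transparent.
So A is grammatical.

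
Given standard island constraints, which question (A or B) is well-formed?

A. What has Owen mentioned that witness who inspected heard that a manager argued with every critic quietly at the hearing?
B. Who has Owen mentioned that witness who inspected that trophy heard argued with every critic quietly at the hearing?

B

In A, the wh-phrase is extracted from inside a complex-NP island (relative clause) (introduced by "who"), which blocks movement.
In B, the extraction path crosses only that-complement boundaries, which are transparent.
So B is grammatical.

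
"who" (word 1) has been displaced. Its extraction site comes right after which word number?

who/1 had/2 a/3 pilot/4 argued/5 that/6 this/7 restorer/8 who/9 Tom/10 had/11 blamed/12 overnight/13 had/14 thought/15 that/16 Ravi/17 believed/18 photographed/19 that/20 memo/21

The displaced element is "who" (word 1).
It is linked across 3 clause boundaries (that → that → Ø).
It functions as the subject of "photographed", so the gap sits immediately after word 18 ("believed").
Base order: A pilot had argued that this restorer who Tom had blamed overnight had thought that Ravi believed who photographed that memo.

18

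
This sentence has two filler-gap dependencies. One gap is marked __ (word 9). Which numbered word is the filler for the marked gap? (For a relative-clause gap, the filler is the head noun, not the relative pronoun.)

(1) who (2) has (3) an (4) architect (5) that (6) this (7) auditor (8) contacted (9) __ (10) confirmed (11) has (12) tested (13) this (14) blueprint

4

The marked gap is inside the relative clause, the direct object of "contacted".
Its filler is the head noun "architect" (via "that"), at word 4.
(The other dependency links word 1 to a gap after word 10.)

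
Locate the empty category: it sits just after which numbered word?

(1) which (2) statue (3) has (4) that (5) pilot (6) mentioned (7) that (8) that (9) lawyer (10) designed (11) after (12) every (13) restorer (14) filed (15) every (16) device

The displaced element is "which statue" (word 2).
It is linked across 1 clause boundary (that).
It functions as the direct object of "designed", so the gap sits immediately after word 10 ("designed").
Base order: That pilot has mentioned that that lawyer designed which statue after every restorer filed every device.

10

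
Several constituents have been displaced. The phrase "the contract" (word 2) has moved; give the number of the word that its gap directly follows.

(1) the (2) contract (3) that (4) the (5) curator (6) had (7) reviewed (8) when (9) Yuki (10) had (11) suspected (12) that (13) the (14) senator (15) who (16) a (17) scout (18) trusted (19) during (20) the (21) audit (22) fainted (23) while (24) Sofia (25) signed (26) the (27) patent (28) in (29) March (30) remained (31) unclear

7

The displaced element is "the contract" (word 2).
It functions as the direct object of "reviewed", so the gap sits immediately after word 7 ("reviewed").
Base order: The curator had reviewed the contract when Yuki had suspected that the senator who a scout trusted during the audit fainted while Sofia signed the patent in March.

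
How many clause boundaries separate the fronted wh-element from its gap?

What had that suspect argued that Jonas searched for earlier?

"what" is extracted from the PP object of "searched".
Boundaries crossed, outermost first: [that] — 1 in total.

1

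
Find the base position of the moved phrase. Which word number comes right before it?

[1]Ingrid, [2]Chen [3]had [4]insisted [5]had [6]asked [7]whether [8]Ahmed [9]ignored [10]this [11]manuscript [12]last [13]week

The displaced element is "Ingrid" (word 1).
It is linked across 1 clause boundary (Ø).
It functions as the subject of "asked", so the gap sits immediately after word 4 ("insisted").
Base order: Chen had insisted that Ingrid had asked whether Ahmed ignored this manuscript last week.

4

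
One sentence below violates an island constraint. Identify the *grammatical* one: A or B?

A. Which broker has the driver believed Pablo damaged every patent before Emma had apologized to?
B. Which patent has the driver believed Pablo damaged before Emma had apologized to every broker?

In A, the wh-phrase is extracted from inside an adjunct island (introduced by "before"), which blocks movement.
In B, the extraction path crosses only that-complement boundaries, which are transparent.
So B is grammatical.

B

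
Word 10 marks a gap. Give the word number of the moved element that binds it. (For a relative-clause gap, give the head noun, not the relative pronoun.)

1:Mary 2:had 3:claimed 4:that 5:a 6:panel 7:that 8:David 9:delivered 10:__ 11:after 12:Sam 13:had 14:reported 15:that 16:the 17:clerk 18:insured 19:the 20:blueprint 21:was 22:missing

The gap at 10 is the object of "delivered", inside a relative clause.
The relative pronoun is "that" (word 7); it is bound by the head noun immediately before it.
Its filler is the head noun "panel", at word 6.

6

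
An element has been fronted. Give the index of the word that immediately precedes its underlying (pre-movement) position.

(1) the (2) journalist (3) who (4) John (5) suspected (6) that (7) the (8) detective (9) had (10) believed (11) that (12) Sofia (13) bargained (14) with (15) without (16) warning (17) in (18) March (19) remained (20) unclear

14

The displaced element is "the journalist" (word 2).
It is linked across 2 clause boundaries (that → that).
It functions as the object of the preposition "with" of "bargained", so the gap sits immediately after word 14 ("with").
Base order: John suspected that the detective had believed that Sofia bargained with the journalist without warning in March.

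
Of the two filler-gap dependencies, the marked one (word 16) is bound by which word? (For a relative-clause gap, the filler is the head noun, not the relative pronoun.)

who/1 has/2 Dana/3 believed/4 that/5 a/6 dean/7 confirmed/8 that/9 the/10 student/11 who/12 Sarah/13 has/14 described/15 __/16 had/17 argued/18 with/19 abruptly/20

The marked gap is inside the relative clause, the direct object of "described".
Its filler is the head noun "student" (via "who"), at word 11.
(The other dependency links word 1 to a gap after word 19.)

11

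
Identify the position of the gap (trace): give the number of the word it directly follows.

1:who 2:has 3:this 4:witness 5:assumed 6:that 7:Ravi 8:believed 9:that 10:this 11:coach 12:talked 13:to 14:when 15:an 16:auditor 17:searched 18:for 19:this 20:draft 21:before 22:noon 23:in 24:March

The displaced element is "who" (word 1).
It is linked across 2 clause boundaries (that → that).
It functions as the object of the preposition "to" of "talked", so the gap sits immediately after word 13 ("to").
Base order: This witness has assumed that Ravi believed that this coach talked to who when an auditor searched for this draft before noon in March.

13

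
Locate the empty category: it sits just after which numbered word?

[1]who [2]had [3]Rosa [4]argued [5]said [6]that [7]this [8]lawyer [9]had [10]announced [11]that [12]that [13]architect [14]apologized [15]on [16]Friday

4

The displaced element is "who" (word 1).
It is linked across 1 clause boundary (Ø).
It functions as the subject of "said", so the gap sits immediately after word 4 ("argued").
Base order: Rosa had argued that who said that this lawyer had announced that that architect apologized on Friday.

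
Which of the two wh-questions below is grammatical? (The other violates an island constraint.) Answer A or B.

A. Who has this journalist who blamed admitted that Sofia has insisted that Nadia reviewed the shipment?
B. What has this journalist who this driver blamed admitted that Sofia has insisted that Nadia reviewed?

B

In A, the wh-phrase is extracted from inside a complex-NP island (relative clause) (introduced by "who"), which blocks movement.
In B, the extraction path crosses only that-complement boundaries, which are transparent.
So B is grammatical.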